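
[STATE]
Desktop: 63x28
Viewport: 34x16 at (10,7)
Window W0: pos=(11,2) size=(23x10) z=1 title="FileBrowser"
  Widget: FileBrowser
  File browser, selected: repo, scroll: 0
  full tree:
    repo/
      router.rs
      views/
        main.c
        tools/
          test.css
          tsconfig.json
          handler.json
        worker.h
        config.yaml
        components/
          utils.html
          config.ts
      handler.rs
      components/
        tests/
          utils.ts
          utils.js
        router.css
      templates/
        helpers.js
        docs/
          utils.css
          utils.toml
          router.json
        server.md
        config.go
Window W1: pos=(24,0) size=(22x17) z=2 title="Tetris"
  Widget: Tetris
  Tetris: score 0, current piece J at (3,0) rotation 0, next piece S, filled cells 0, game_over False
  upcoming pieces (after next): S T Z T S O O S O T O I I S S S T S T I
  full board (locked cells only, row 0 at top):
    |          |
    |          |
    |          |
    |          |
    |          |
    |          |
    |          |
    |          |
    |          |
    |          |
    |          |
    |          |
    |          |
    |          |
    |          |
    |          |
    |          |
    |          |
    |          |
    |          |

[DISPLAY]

 ┃    [+] view┃          │        
 ┃    handler.┃          │        
 ┃    [+] comp┃          │Score:  
 ┃    [+] temp┃          │0       
 ┗━━━━━━━━━━━━┃          │        
              ┃          │        
              ┃          │        
              ┃          │        
              ┃          │        
              ┗━━━━━━━━━━━━━━━━━━━
                                  
                                  
                                  
                                  
                                  
                                  


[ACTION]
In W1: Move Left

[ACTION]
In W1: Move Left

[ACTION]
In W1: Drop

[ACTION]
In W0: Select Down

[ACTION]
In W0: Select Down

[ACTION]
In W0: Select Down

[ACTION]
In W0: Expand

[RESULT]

 ┃    [+] view┃          │        
 ┃  > handler.┃          │        
 ┃    [+] comp┃          │Score:  
 ┃    [+] temp┃          │0       
 ┗━━━━━━━━━━━━┃          │        
              ┃          │        
              ┃          │        
              ┃          │        
              ┃          │        
              ┗━━━━━━━━━━━━━━━━━━━
                                  
                                  
                                  
                                  
                                  
                                  


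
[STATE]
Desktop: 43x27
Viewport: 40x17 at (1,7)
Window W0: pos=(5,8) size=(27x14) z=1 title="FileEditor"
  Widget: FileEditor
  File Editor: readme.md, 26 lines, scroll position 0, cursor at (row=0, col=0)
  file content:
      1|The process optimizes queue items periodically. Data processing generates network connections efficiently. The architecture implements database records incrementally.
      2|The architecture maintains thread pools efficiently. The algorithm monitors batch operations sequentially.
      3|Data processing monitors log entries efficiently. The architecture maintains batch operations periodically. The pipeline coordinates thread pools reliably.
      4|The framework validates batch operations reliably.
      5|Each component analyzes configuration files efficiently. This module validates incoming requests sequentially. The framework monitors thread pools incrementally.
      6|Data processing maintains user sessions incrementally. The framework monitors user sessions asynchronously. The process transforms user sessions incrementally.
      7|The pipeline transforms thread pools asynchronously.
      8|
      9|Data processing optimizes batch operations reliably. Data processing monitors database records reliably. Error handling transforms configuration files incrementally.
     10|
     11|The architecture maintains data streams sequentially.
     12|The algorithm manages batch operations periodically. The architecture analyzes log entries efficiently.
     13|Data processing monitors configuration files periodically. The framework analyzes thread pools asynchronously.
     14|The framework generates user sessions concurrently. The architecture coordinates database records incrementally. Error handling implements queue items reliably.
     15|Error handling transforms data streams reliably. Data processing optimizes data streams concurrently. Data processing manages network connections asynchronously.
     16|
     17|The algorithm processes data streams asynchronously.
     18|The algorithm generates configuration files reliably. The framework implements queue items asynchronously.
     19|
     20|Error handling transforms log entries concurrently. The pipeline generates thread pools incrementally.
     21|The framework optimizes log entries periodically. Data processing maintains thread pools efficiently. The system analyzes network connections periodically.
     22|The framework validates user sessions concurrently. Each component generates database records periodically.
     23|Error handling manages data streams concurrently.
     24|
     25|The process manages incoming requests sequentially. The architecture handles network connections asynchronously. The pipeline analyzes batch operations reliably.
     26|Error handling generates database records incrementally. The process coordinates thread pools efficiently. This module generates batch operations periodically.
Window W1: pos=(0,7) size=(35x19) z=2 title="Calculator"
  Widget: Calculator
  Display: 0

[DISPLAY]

━━━━━━━━━━━━━━━━━━━━━━━━━━━━━━━━━┓      
 Calculator                      ┃      
─────────────────────────────────┨      
                                0┃      
┌───┬───┬───┬───┐                ┃      
│ 7 │ 8 │ 9 │ ÷ │                ┃      
├───┼───┼───┼───┤                ┃      
│ 4 │ 5 │ 6 │ × │                ┃      
├───┼───┼───┼───┤                ┃      
│ 1 │ 2 │ 3 │ - │                ┃      
├───┼───┼───┼───┤                ┃      
│ 0 │ . │ = │ + │                ┃      
├───┼───┼───┼───┤                ┃      
│ C │ MC│ MR│ M+│                ┃      
└───┴───┴───┴───┘                ┃      
                                 ┃      
                                 ┃      


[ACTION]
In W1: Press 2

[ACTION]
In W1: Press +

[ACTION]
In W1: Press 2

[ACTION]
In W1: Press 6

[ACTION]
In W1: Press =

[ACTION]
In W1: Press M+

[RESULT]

━━━━━━━━━━━━━━━━━━━━━━━━━━━━━━━━━┓      
 Calculator                      ┃      
─────────────────────────────────┨      
                               28┃      
┌───┬───┬───┬───┐                ┃      
│ 7 │ 8 │ 9 │ ÷ │                ┃      
├───┼───┼───┼───┤                ┃      
│ 4 │ 5 │ 6 │ × │                ┃      
├───┼───┼───┼───┤                ┃      
│ 1 │ 2 │ 3 │ - │                ┃      
├───┼───┼───┼───┤                ┃      
│ 0 │ . │ = │ + │                ┃      
├───┼───┼───┼───┤                ┃      
│ C │ MC│ MR│ M+│                ┃      
└───┴───┴───┴───┘                ┃      
                                 ┃      
                                 ┃      


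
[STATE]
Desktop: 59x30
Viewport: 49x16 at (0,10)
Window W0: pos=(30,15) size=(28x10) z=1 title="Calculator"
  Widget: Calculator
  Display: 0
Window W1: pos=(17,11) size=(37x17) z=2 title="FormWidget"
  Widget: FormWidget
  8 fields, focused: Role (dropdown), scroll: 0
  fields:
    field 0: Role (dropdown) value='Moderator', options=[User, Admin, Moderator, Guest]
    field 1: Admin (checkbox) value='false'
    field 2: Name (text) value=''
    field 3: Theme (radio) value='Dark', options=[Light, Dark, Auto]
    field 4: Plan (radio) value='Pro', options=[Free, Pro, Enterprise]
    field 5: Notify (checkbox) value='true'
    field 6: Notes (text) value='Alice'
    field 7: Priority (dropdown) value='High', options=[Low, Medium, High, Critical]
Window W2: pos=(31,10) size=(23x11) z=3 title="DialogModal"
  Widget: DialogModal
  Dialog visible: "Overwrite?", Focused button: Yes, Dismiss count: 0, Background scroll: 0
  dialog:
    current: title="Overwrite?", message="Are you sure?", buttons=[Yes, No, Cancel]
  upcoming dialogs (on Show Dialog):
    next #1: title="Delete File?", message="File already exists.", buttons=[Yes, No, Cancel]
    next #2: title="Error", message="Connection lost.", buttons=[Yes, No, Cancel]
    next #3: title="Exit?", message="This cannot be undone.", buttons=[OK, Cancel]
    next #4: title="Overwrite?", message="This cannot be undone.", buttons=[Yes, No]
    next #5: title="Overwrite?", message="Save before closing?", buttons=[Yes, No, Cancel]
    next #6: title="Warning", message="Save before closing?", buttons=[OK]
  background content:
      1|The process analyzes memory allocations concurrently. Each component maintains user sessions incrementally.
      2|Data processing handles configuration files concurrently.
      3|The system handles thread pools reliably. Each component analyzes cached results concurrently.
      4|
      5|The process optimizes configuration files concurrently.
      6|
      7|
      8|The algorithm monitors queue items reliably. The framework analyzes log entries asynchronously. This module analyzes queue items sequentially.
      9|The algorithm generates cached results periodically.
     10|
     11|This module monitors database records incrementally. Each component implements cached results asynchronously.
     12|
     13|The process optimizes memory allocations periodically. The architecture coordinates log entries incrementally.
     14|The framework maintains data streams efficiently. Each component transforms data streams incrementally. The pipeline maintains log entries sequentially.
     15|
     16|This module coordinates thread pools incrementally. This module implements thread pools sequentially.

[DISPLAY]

                               ┏━━━━━━━━━━━━━━━━━
                 ┏━━━━━━━━━━━━━┃ DialogModal     
                 ┃ FormWidget  ┠─────────────────
                 ┠─────────────┃The process analy
                 ┃> Role:      ┃Da┌──────────────
                 ┃  Admin:     ┃Th│   Overwrite? 
                 ┃  Name:      ┃  │ Are you sure?
                 ┃  Theme:     ┃Th│[Yes]  No   Ca
                 ┃  Plan:      ┃  └──────────────
                 ┃  Notify:    ┃                 
                 ┃  Notes:     ┗━━━━━━━━━━━━━━━━━
                 ┃  Priority:   [High            
                 ┃                               
                 ┃                               
                 ┃                               
                 ┃                               


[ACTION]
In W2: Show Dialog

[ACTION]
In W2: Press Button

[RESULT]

                               ┏━━━━━━━━━━━━━━━━━
                 ┏━━━━━━━━━━━━━┃ DialogModal     
                 ┃ FormWidget  ┠─────────────────
                 ┠─────────────┃The process analy
                 ┃> Role:      ┃Data processing h
                 ┃  Admin:     ┃The system handle
                 ┃  Name:      ┃                 
                 ┃  Theme:     ┃The process optim
                 ┃  Plan:      ┃                 
                 ┃  Notify:    ┃                 
                 ┃  Notes:     ┗━━━━━━━━━━━━━━━━━
                 ┃  Priority:   [High            
                 ┃                               
                 ┃                               
                 ┃                               
                 ┃                               


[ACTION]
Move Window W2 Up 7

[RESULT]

                               ┃The process optim
                 ┏━━━━━━━━━━━━━┃                 
                 ┃ FormWidget  ┃                 
                 ┠─────────────┗━━━━━━━━━━━━━━━━━
                 ┃> Role:       [Moderator       
                 ┃  Admin:      [ ]              
                 ┃  Name:       [                
                 ┃  Theme:      ( ) Light  (●) Da
                 ┃  Plan:       ( ) Free  (●) Pro
                 ┃  Notify:     [x]              
                 ┃  Notes:      [Alice           
                 ┃  Priority:   [High            
                 ┃                               
                 ┃                               
                 ┃                               
                 ┃                               


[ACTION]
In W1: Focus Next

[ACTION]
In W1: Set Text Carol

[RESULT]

                               ┃The process optim
                 ┏━━━━━━━━━━━━━┃                 
                 ┃ FormWidget  ┃                 
                 ┠─────────────┗━━━━━━━━━━━━━━━━━
                 ┃  Role:       [Moderator       
                 ┃> Admin:      [ ]              
                 ┃  Name:       [                
                 ┃  Theme:      ( ) Light  (●) Da
                 ┃  Plan:       ( ) Free  (●) Pro
                 ┃  Notify:     [x]              
                 ┃  Notes:      [Alice           
                 ┃  Priority:   [High            
                 ┃                               
                 ┃                               
                 ┃                               
                 ┃                               


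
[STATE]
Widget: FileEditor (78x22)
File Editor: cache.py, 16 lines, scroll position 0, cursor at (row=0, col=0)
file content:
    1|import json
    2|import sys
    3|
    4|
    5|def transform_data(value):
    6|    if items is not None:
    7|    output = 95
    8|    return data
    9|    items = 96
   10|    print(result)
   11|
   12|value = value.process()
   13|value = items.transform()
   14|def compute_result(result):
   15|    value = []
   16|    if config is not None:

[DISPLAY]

█mport json                                                                  ▲
import sys                                                                   █
                                                                             ░
                                                                             ░
def transform_data(value):                                                   ░
    if items is not None:                                                    ░
    output = 95                                                              ░
    return data                                                              ░
    items = 96                                                               ░
    print(result)                                                            ░
                                                                             ░
value = value.process()                                                      ░
value = items.transform()                                                    ░
def compute_result(result):                                                  ░
    value = []                                                               ░
    if config is not None:                                                   ░
                                                                             ░
                                                                             ░
                                                                             ░
                                                                             ░
                                                                             ░
                                                                             ▼


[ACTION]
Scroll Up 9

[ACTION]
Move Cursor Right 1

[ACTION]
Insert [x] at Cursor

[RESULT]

ix█port json                                                                 ▲
import sys                                                                   █
                                                                             ░
                                                                             ░
def transform_data(value):                                                   ░
    if items is not None:                                                    ░
    output = 95                                                              ░
    return data                                                              ░
    items = 96                                                               ░
    print(result)                                                            ░
                                                                             ░
value = value.process()                                                      ░
value = items.transform()                                                    ░
def compute_result(result):                                                  ░
    value = []                                                               ░
    if config is not None:                                                   ░
                                                                             ░
                                                                             ░
                                                                             ░
                                                                             ░
                                                                             ░
                                                                             ▼


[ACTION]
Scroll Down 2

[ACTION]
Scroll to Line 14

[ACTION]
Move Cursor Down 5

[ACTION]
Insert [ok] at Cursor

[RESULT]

ixmport json                                                                 ▲
import sys                                                                   █
                                                                             ░
                                                                             ░
def transform_data(value):                                                   ░
  ok█ if items is not None:                                                  ░
    output = 95                                                              ░
    return data                                                              ░
    items = 96                                                               ░
    print(result)                                                            ░
                                                                             ░
value = value.process()                                                      ░
value = items.transform()                                                    ░
def compute_result(result):                                                  ░
    value = []                                                               ░
    if config is not None:                                                   ░
                                                                             ░
                                                                             ░
                                                                             ░
                                                                             ░
                                                                             ░
                                                                             ▼


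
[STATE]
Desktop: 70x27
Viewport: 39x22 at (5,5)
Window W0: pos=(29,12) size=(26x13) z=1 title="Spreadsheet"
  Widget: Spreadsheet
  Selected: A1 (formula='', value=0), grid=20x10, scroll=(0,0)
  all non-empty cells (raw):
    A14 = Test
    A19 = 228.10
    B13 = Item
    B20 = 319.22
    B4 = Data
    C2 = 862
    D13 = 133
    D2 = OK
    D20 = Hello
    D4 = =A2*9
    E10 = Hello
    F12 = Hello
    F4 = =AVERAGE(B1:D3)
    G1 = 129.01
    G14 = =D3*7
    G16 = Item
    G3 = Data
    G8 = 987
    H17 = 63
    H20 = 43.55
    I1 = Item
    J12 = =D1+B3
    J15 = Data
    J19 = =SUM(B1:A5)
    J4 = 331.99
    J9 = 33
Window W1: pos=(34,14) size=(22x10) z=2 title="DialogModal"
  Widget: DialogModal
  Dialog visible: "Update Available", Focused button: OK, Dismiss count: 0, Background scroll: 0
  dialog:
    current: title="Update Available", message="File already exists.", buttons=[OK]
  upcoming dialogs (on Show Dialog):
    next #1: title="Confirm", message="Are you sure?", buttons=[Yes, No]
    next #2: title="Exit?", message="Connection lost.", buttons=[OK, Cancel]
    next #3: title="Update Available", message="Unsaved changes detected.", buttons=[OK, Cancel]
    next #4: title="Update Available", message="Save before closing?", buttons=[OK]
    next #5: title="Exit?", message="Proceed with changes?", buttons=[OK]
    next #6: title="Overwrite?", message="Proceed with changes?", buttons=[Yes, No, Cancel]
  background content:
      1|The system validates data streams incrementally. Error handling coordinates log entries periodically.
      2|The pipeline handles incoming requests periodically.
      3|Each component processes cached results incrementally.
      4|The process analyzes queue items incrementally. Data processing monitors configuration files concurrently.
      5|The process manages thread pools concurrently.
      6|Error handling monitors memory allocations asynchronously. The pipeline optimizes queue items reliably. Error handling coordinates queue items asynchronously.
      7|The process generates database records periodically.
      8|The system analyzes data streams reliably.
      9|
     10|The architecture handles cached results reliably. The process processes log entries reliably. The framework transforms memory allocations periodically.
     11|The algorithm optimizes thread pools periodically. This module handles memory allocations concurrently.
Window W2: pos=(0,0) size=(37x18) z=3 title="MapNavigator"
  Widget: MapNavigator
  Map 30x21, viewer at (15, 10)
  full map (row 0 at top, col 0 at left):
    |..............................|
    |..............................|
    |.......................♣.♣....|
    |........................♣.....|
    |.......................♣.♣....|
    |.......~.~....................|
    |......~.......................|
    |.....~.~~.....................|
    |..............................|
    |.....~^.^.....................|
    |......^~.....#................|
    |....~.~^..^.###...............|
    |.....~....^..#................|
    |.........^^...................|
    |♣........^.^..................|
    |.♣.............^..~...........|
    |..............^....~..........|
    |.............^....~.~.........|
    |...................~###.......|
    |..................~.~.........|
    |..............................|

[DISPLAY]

.....~.~....................   ┃       
....~.......................   ┃       
...~.~~.....................   ┃       
............................   ┃       
...~^.^.....................   ┃       
....^~.....#.@..............   ┃       
..~.~^..^.###...............   ┃       
...~....^..#................   ┃━━━━━━━
.......^^...................   ┃sheet  
.......^.^..................   ┃━━━━━━━
.............^..~...........   ┃ialogMo
............^....~..........   ┃───────
━━━━━━━━━━━━━━━━━━━━━━━━━━━━━━━┛┌──────
                        ┃  1 ┃Th│Update
                        ┃  2 ┃Ea│File a
                        ┃  3 ┃Th│     [
                        ┃  4 ┃Th└──────
                        ┃  5 ┃Error han
                        ┃  6 ┗━━━━━━━━━
                        ┗━━━━━━━━━━━━━━
                                       
                                       


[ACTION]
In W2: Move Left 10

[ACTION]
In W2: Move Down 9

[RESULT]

        ♣........^.^...........┃       
        .♣.............^..~....┃       
        ..............^....~...┃       
        .............^....~.~..┃       
        ...................~###┃       
        .....@............~.~..┃       
        .......................┃       
                               ┃━━━━━━━
                               ┃sheet  
                               ┃━━━━━━━
                               ┃ialogMo
                               ┃───────
━━━━━━━━━━━━━━━━━━━━━━━━━━━━━━━┛┌──────
                        ┃  1 ┃Th│Update
                        ┃  2 ┃Ea│File a
                        ┃  3 ┃Th│     [
                        ┃  4 ┃Th└──────
                        ┃  5 ┃Error han
                        ┃  6 ┗━━━━━━━━━
                        ┗━━━━━━━━━━━━━━
                                       
                                       


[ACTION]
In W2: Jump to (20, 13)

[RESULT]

.......................        ┃       
.^.....................        ┃       
~.....#................        ┃       
^..^.###...............        ┃       
...^..#................        ┃       
..^^.........@.........        ┃       
..^.^..................        ┃       
........^..~...........        ┃━━━━━━━
.......^....~..........        ┃sheet  
......^....~.~.........        ┃━━━━━━━
............~###.......        ┃ialogMo
...........~.~.........        ┃───────
━━━━━━━━━━━━━━━━━━━━━━━━━━━━━━━┛┌──────
                        ┃  1 ┃Th│Update
                        ┃  2 ┃Ea│File a
                        ┃  3 ┃Th│     [
                        ┃  4 ┃Th└──────
                        ┃  5 ┃Error han
                        ┃  6 ┗━━━━━━━━━
                        ┗━━━━━━━━━━━━━━
                                       
                                       


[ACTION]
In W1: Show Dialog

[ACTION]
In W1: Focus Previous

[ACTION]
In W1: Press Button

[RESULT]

.......................        ┃       
.^.....................        ┃       
~.....#................        ┃       
^..^.###...............        ┃       
...^..#................        ┃       
..^^.........@.........        ┃       
..^.^..................        ┃       
........^..~...........        ┃━━━━━━━
.......^....~..........        ┃sheet  
......^....~.~.........        ┃━━━━━━━
............~###.......        ┃ialogMo
...........~.~.........        ┃───────
━━━━━━━━━━━━━━━━━━━━━━━━━━━━━━━┛e syste
                        ┃  1 ┃The pipel
                        ┃  2 ┃Each comp
                        ┃  3 ┃The proce
                        ┃  4 ┃The proce
                        ┃  5 ┃Error han
                        ┃  6 ┗━━━━━━━━━
                        ┗━━━━━━━━━━━━━━
                                       
                                       


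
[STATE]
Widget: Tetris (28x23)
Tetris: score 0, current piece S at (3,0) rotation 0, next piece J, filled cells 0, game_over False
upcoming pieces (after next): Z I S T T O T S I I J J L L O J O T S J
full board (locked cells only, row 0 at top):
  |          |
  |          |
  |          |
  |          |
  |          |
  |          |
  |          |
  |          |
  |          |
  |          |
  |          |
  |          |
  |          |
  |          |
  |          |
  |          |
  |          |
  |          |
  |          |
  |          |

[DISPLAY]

    ░░    │Next:            
   ░░     │█                
          │███              
          │                 
          │                 
          │                 
          │Score:           
          │0                
          │                 
          │                 
          │                 
          │                 
          │                 
          │                 
          │                 
          │                 
          │                 
          │                 
          │                 
          │                 
          │                 
          │                 
          │                 


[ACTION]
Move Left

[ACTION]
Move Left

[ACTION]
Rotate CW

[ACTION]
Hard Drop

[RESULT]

   █      │Next:            
   ███    │▓▓               
          │ ▓▓              
          │                 
          │                 
          │                 
          │Score:           
          │0                
          │                 
          │                 
          │                 
          │                 
          │                 
          │                 
          │                 
          │                 
          │                 
 ░        │                 
 ░░       │                 
  ░       │                 
          │                 
          │                 
          │                 


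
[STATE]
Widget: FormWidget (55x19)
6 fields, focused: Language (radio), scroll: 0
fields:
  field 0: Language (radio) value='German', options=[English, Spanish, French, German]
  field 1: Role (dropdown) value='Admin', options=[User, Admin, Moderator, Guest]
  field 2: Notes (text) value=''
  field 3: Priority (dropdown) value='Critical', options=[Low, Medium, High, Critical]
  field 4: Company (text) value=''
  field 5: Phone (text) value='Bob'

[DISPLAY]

> Language:   ( ) English  ( ) Spanish  ( ) French  (●)
  Role:       [Admin                                 ▼]
  Notes:      [                                       ]
  Priority:   [Critical                              ▼]
  Company:    [                                       ]
  Phone:      [Bob                                    ]
                                                       
                                                       
                                                       
                                                       
                                                       
                                                       
                                                       
                                                       
                                                       
                                                       
                                                       
                                                       
                                                       


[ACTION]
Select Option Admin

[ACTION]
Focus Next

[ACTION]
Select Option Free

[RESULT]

  Language:   ( ) English  ( ) Spanish  ( ) French  (●)
> Role:       [Admin                                 ▼]
  Notes:      [                                       ]
  Priority:   [Critical                              ▼]
  Company:    [                                       ]
  Phone:      [Bob                                    ]
                                                       
                                                       
                                                       
                                                       
                                                       
                                                       
                                                       
                                                       
                                                       
                                                       
                                                       
                                                       
                                                       


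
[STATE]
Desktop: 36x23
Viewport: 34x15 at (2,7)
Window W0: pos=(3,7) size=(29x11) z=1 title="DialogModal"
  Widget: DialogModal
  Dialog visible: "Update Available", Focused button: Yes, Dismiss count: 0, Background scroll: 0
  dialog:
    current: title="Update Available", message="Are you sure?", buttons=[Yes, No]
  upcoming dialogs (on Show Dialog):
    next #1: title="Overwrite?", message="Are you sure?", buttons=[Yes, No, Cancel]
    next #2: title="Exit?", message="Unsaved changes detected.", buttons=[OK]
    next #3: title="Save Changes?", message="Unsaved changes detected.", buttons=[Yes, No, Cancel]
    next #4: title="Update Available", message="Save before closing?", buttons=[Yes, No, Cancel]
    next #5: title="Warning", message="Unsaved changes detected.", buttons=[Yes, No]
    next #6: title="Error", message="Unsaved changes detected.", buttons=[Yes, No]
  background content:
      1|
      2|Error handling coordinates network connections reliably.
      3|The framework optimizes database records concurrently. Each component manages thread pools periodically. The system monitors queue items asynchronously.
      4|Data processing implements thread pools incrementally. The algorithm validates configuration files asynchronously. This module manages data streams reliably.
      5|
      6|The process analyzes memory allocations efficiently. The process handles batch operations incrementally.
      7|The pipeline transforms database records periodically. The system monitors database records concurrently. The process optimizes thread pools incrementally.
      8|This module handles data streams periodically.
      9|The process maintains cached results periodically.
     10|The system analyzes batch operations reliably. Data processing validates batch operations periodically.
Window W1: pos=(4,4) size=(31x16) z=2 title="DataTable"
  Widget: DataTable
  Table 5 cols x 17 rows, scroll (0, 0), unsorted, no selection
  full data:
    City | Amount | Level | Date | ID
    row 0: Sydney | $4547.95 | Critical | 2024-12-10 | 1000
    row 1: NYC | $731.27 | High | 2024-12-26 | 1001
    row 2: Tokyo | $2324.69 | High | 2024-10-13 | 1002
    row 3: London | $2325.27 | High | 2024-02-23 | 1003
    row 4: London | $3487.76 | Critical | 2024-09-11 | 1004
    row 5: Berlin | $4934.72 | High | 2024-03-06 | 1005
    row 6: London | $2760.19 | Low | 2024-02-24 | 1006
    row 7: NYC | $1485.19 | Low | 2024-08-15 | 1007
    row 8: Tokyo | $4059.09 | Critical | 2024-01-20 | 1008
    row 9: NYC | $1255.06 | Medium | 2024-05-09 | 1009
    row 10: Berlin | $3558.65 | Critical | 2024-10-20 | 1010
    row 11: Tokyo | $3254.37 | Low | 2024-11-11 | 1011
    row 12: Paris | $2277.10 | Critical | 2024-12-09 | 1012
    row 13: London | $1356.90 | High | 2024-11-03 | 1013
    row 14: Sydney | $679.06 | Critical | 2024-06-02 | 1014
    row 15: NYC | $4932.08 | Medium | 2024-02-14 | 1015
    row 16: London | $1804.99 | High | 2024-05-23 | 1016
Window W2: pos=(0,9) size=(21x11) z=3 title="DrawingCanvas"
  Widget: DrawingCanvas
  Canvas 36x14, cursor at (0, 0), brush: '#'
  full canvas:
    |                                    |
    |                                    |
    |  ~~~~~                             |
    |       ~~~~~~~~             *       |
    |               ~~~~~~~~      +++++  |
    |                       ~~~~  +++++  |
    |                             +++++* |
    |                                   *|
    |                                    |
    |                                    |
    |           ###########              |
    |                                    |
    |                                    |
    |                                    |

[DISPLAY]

 ┏┃City  │Amount  │Level   │Date┃ 
 ┃┃──────┼────────┼────────┼────┃ 
━━━━━━━━━━━━━━━━━━┓Critical│2024┃ 
DrawingCanvas     ┃High    │2024┃ 
──────────────────┨High    │2024┃ 
                  ┃High    │2024┃ 
                  ┃Critical│2024┃ 
 ~~~~~            ┃High    │2024┃ 
      ~~~~~~~~    ┃Low     │2024┃ 
              ~~~~┃Low     │2024┃ 
                  ┃Critical│2024┃ 
                  ┃Medium  │2024┃ 
━━━━━━━━━━━━━━━━━━┛━━━━━━━━━━━━━┛ 
                                  
                                  


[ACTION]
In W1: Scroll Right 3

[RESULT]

 ┏┃y  │Amount  │Level   │Date   ┃ 
 ┃┃───┼────────┼────────┼───────┃ 
━━━━━━━━━━━━━━━━━━┓tical│2024-12┃ 
DrawingCanvas     ┃h    │2024-12┃ 
──────────────────┨h    │2024-10┃ 
                  ┃h    │2024-02┃ 
                  ┃tical│2024-09┃ 
 ~~~~~            ┃h    │2024-03┃ 
      ~~~~~~~~    ┃     │2024-02┃ 
              ~~~~┃     │2024-08┃ 
                  ┃tical│2024-01┃ 
                  ┃ium  │2024-05┃ 
━━━━━━━━━━━━━━━━━━┛━━━━━━━━━━━━━┛ 
                                  
                                  


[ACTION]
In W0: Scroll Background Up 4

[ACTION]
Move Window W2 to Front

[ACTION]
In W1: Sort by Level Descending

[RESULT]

 ┏┃y  │Amount  │Level  ▼│Date   ┃ 
 ┃┃───┼────────┼────────┼───────┃ 
━━━━━━━━━━━━━━━━━━┓ium  │2024-05┃ 
DrawingCanvas     ┃ium  │2024-02┃ 
──────────────────┨     │2024-02┃ 
                  ┃     │2024-08┃ 
                  ┃     │2024-11┃ 
 ~~~~~            ┃h    │2024-12┃ 
      ~~~~~~~~    ┃h    │2024-10┃ 
              ~~~~┃h    │2024-02┃ 
                  ┃h    │2024-03┃ 
                  ┃h    │2024-11┃ 
━━━━━━━━━━━━━━━━━━┛━━━━━━━━━━━━━┛ 
                                  
                                  


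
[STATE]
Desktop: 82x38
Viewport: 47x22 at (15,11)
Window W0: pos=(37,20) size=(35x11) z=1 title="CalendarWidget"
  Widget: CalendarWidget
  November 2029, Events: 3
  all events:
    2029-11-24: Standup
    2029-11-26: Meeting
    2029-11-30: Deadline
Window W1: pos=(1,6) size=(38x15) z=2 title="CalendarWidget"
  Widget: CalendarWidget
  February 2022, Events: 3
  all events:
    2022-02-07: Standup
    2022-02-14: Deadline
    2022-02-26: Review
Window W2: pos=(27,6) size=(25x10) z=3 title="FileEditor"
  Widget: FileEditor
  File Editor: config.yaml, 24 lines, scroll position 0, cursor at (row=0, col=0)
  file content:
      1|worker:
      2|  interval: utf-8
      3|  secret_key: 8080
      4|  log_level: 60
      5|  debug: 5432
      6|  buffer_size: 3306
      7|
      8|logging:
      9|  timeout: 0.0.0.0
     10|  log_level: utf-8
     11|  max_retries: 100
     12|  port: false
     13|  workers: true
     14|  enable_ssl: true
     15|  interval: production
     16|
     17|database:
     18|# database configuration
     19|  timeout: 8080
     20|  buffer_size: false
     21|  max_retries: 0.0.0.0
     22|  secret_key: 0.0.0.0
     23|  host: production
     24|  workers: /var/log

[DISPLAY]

4  5  6     ┃  secret_key: 8080    ░┃          
11 12 13    ┃  log_level: 60       ░┃          
18 19 20    ┃  debug: 5432         ░┃          
5 26* 27    ┃  buffer_size: 3306   ▼┃          
            ┗━━━━━━━━━━━━━━━━━━━━━━━┛          
                       ┃                       
                       ┃                       
                       ┃                       
                       ┃                       
━━━━━━━━━━━━━━━━━━━━━━━┛━━━━━━━━━━━━━━━━━━━━━━━
                      ┃ CalendarWidget         
                      ┠────────────────────────
                      ┃          November 2029 
                      ┃Mo Tu We Th Fr Sa Su    
                      ┃          1  2  3  4    
                      ┃ 5  6  7  8  9 10 11    
                      ┃12 13 14 15 16 17 18    
                      ┃19 20 21 22 23 24* 25   
                      ┃26* 27 28 29 30*        
                      ┗━━━━━━━━━━━━━━━━━━━━━━━━
                                               
                                               


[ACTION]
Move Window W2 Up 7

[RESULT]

4  5  6                ┃                       
11 12 13               ┃                       
18 19 20               ┃                       
5 26* 27               ┃                       
                       ┃                       
                       ┃                       
                       ┃                       
                       ┃                       
                       ┃                       
━━━━━━━━━━━━━━━━━━━━━━━┛━━━━━━━━━━━━━━━━━━━━━━━
                      ┃ CalendarWidget         
                      ┠────────────────────────
                      ┃          November 2029 
                      ┃Mo Tu We Th Fr Sa Su    
                      ┃          1  2  3  4    
                      ┃ 5  6  7  8  9 10 11    
                      ┃12 13 14 15 16 17 18    
                      ┃19 20 21 22 23 24* 25   
                      ┃26* 27 28 29 30*        
                      ┗━━━━━━━━━━━━━━━━━━━━━━━━
                                               
                                               


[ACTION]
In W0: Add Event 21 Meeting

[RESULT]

4  5  6                ┃                       
11 12 13               ┃                       
18 19 20               ┃                       
5 26* 27               ┃                       
                       ┃                       
                       ┃                       
                       ┃                       
                       ┃                       
                       ┃                       
━━━━━━━━━━━━━━━━━━━━━━━┛━━━━━━━━━━━━━━━━━━━━━━━
                      ┃ CalendarWidget         
                      ┠────────────────────────
                      ┃          November 2029 
                      ┃Mo Tu We Th Fr Sa Su    
                      ┃          1  2  3  4    
                      ┃ 5  6  7  8  9 10 11    
                      ┃12 13 14 15 16 17 18    
                      ┃19 20 21* 22 23 24* 25  
                      ┃26* 27 28 29 30*        
                      ┗━━━━━━━━━━━━━━━━━━━━━━━━
                                               
                                               
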